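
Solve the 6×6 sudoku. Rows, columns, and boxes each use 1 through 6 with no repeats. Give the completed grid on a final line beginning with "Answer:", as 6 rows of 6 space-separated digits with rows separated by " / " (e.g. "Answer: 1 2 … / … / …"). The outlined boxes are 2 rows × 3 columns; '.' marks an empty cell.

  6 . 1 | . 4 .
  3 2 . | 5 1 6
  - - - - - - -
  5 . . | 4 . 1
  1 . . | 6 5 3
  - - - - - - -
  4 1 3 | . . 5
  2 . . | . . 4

Step 1. [r6c3∈{5,6}] across col 3, 5 lands solely at r6c3. So r6c3=5.
Step 2. [r3c3∈{2,6}] 6 has one home in col 3: r3c3. So r3c3=6.
Step 3. [r5c4∈{2}] nothing but 2 survives at r5c4, so r5c4=2.
Step 4. [r6c5∈{3,6}] col 5 places 3 nowhere but r6c5 ⇒ r6c5=3.
Step 5. [r2c3∈{4}] r2c3 is down to just 4, so r2c3=4.
Step 6. [r3c2∈{3}] nothing but 3 survives at r3c2. So r3c2=3.
Step 7. [r6c4∈{1}] r6c4 is down to just 1 ⇒ r6c4=1.
Step 8. [r6c2∈{6}] nothing but 6 survives at r6c2. So r6c2=6.
Step 9. [r4c2∈{4}] only 4 remains possible at r4c2, so r4c2=4.
Step 10. [r1c2∈{5}] nothing but 5 survives at r1c2, so r1c2=5.
Step 11. [r5c5∈{6}] r5c5 is down to just 6, so r5c5=6.
Step 12. [r4c3∈{2}] r4c3 has the single candidate 2. So r4c3=2.
Step 13. [r1c4∈{3}] only 3 remains possible at r1c4, so r1c4=3.
Step 14. [r1c6∈{2}] r1c6's peers cover all but 2. So r1c6=2.
Step 15. [r3c5∈{2}] nothing but 2 survives at r3c5. So r3c5=2.

Answer: 6 5 1 3 4 2 / 3 2 4 5 1 6 / 5 3 6 4 2 1 / 1 4 2 6 5 3 / 4 1 3 2 6 5 / 2 6 5 1 3 4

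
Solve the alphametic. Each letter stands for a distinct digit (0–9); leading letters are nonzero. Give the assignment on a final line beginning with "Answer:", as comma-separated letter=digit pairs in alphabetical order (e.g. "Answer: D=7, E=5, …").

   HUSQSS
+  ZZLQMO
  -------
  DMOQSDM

Step 1. [col 1: S + O ≡ M (mod 10)] S=7 is one option consistent with column 1 (S + O ≡ M (mod 10), carry-in 0) — take it ⇒ S=7.
Step 2. [col 1: S + O ≡ M (mod 10)] several values work for M in column 1 (S + O ≡ M (mod 10), carry-in 0); try M=3 ⇒ M=3.
Step 3. [D] D is the leading digit of a 7-digit sum of two 6-digit numbers; the final carry is exactly 1 ⇒ D=1.
Step 4. [col 1: S + O ≡ M (mod 10)] from column 1 (S=7, M=3, carry-in 0, digits 1,3,7 already taken and all letters distinct): O must equal 6 ⇒ O=6.
Step 5. [col 3: Q + Q ≡ S (mod 10)] from column 3 (S=7, carry-in 1, digits 1,3,6,7 already taken and all letters distinct): Q must equal 8. So Q=8.
Step 6. [col 4: S + L ≡ Q (mod 10)] column 4 reads S+L+carry(1)=Q with S=7, Q=8; with digits 1,3,6,7,8 already taken and all letters distinct, the only value for L is 0. So L=0.
Step 7. [col 5: U + Z ≡ O (mod 10)] column 5 (U + Z ≡ O (mod 10), carry-in 0) doesn't pin Z yet; pick Z=4 and continue ⇒ Z=4.
Step 8. [col 5: U + Z ≡ O (mod 10)] column 5: given Z=4, O=6, carry-in 0, and digits 0,1,3,4,6,7,8 already taken and all letters distinct, U+Z≡O (mod 10) forces U=2. So U=2.
Step 9. [col 6: H + Z ≡ M (mod 10)] from column 6 (Z=4, M=3, carry-in 0, digits 0,1,2,3,4,6,7,8 already taken and all letters distinct): H must equal 9, so H=9.

Answer: D=1, H=9, L=0, M=3, O=6, Q=8, S=7, U=2, Z=4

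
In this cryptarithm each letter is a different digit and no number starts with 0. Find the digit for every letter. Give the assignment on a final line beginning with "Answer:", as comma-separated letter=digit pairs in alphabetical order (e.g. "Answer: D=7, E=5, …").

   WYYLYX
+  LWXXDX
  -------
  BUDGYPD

Step 1. [col 1: X + X ≡ D (mod 10)] several values work for D in column 1 (X + X ≡ D (mod 10), carry-in 0); try D=0 ⇒ D=0.
Step 2. [col 1: X + X ≡ D (mod 10)] column 1 reads X+X+carry(0)=D with D=0; with digits 0 already taken and all letters distinct, the only value for X is 5 ⇒ X=5.
Step 3. [col 2: Y + D ≡ P (mod 10)] several values work for P in column 2 (Y + D ≡ P (mod 10), carry-in 1); try P=4, so P=4.
Step 4. [B] the sum has 7 digits but both addends have 6; that extra leading digit B is the final carry, namely 1 ⇒ B=1.
Step 5. [col 2: Y + D ≡ P (mod 10)] column 2 reads Y+D+carry(1)=P with D=0, P=4; with digits 0,1,4,5 already taken and all letters distinct, the only value for Y is 3. So Y=3.
Step 6. [col 3: L + X ≡ Y (mod 10)] column 3 reads L+X+carry(0)=Y with X=5, Y=3; with digits 0,1,3,4,5 already taken and all letters distinct, the only value for L is 8 ⇒ L=8.
Step 7. [col 4: Y + X ≡ G (mod 10)] column 4: given Y=3, X=5, carry-in 1, and digits 0,1,3,4,5,8 already taken and all letters distinct, Y+X≡G (mod 10) forces G=9. So G=9.
Step 8. [col 5: Y + W ≡ D (mod 10)] column 5: given Y=3, D=0, carry-in 0, and digits 0,1,3,4,5,8,9 already taken and all letters distinct, Y+W≡D (mod 10) forces W=7. So W=7.
Step 9. [col 6: W + L ≡ U (mod 10)] from column 6 (W=7, L=8, carry-in 1, digits 0,1,3,4,5,7,8,9 already taken and all letters distinct): U must equal 6 ⇒ U=6.

Answer: B=1, D=0, G=9, L=8, P=4, U=6, W=7, X=5, Y=3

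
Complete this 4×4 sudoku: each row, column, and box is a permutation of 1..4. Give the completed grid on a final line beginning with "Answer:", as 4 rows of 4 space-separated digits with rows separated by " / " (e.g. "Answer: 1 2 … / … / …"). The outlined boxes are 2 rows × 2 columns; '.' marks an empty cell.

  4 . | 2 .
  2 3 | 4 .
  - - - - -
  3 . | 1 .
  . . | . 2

Step 1. [r1c2∈{1}] only 1 remains possible at r1c2. So r1c2=1.
Step 2. [r4c2∈{4}] r4c2's peers cover all but 4 ⇒ r4c2=4.
Step 3. [r1c4∈{3}] r1c4 has the single candidate 3, so r1c4=3.
Step 4. [r4c3∈{3}] r4c3 has the single candidate 3, so r4c3=3.
Step 5. [r2c4∈{1}] nothing but 1 survives at r2c4 ⇒ r2c4=1.
Step 6. [r3c2∈{2}] only 2 remains possible at r3c2, so r3c2=2.
Step 7. [r3c4∈{4}] r3c4's peers cover all but 4, so r3c4=4.
Step 8. [r4c1∈{1}] nothing but 1 survives at r4c1. So r4c1=1.

Answer: 4 1 2 3 / 2 3 4 1 / 3 2 1 4 / 1 4 3 2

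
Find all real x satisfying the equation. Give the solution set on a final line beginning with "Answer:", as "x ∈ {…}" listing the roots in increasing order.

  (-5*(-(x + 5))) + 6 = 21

Step 1. [(-5*(-(x + 5))) + 6 = 21] 6 comes off first (subtract 6), so sub: -5*(-(x + 5)) = 15.
Step 2. [-5*(-(x + 5)) = 15] -5·(inner) — divide through by -5, so div: -(x + 5) = -3.
Step 3. [-(x + 5) = -3] flip signs both sides ⇒ neg: x + 5 = 3.
Step 4. [x + 5 = 3] subtract 5: x sits inside (… + 5) ⇒ sub: x = -2.

Answer: x ∈ {-2}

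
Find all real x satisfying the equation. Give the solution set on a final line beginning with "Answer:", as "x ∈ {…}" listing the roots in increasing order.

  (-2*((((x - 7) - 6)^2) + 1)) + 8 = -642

Step 1. [(-2*((((x - 7) - 6)^2) + 1)) + 8 = -642] -2 divides every term; factor it out, so factor: ((((x - 7) - 6)^2) + 1) - 4 = 321.
Step 2. [((((x - 7) - 6)^2) + 1) - 4 = 321] -4 is outermost — add 4 both sides, so sub: (((x - 7) - 6)^2) + 1 = 325.
Step 3. [(((x - 7) - 6)^2) + 1 = 325] subtract 1: x sits inside (… + 1). So sub: ((x - 7) - 6)^2 = 324.
Step 4. [((x - 7) - 6)^2 = 324] LHS squared, RHS 324 ≥ 0: apply √ (±) ⇒ sqrt: (x - 7) - 6 = 18 or -18.
Step 5. [(x - 7) - 6 = 18 or -18] -6 is outermost — add 6 both sides, so sub: x - 7 = 24 or -12.
Step 6. [x - 7 = 24 or -12] 7 comes off first (add 7). So sub: x = 31 or -5.

Answer: x ∈ {-5, 31}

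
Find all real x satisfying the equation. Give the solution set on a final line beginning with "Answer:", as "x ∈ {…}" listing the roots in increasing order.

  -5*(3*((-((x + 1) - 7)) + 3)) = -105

Step 1. [-5*(3*((-((x + 1) - 7)) + 3)) = -105] leading coefficient -5: divide by -5, so div: 3*((-((x + 1) - 7)) + 3) = 21.
Step 2. [3*((-((x + 1) - 7)) + 3) = 21] 3 out front; divide by 3, so div: (-((x + 1) - 7)) + 3 = 7.
Step 3. [(-((x + 1) - 7)) + 3 = 7] peel the +3: subtract 3 from each side, so sub: -((x + 1) - 7) = 4.
Step 4. [-((x + 1) - 7) = 4] leading − — multiply by −1. So neg: (x + 1) - 7 = -4.
Step 5. [(x + 1) - 7 = -4] peel the -7: add 7 from each side ⇒ sub: x + 1 = 3.
Step 6. [x + 1 = 3] peel the +1: subtract 1 from each side ⇒ sub: x = 2.

Answer: x ∈ {2}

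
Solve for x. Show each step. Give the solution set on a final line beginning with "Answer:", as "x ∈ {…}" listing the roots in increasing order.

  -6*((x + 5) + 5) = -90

Step 1. [-6*((x + 5) + 5) = -90] -6 out front; divide by -6. So div: (x + 5) + 5 = 15.
Step 2. [(x + 5) + 5 = 15] the outer +5 inverts by subtracting 5 ⇒ sub: x + 5 = 10.
Step 3. [x + 5 = 10] the outer +5 inverts by subtracting 5 ⇒ sub: x = 5.

Answer: x ∈ {5}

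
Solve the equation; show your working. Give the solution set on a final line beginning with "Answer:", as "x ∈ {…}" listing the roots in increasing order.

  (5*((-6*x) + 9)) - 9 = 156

Step 1. [(5*((-6*x) + 9)) - 9 = 156] the outer -9 inverts by adding 9 ⇒ sub: 5*((-6*x) + 9) = 165.
Step 2. [5*((-6*x) + 9) = 165] 5 out front; divide by 5 ⇒ div: (-6*x) + 9 = 33.
Step 3. [(-6*x) + 9 = 33] subtract 9: x sits inside (… + 9), so sub: -6*x = 24.
Step 4. [-6*x = 24] -6 out front; divide by -6 ⇒ div: x = -4.

Answer: x ∈ {-4}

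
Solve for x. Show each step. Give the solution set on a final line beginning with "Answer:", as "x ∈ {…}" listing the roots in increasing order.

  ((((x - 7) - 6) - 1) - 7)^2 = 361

Step 1. [((((x - 7) - 6) - 1) - 7)^2 = 361] 361 ≥ 0, LHS is (·)² — take ±√. So sqrt: (((x - 7) - 6) - 1) - 7 = 19 or -19.
Step 2. [(((x - 7) - 6) - 1) - 7 = 19 or -19] peel the -7: add 7 from each side. So sub: ((x - 7) - 6) - 1 = 26 or -12.
Step 3. [((x - 7) - 6) - 1 = 26 or -12] the outer -1 inverts by adding 1. So sub: (x - 7) - 6 = 27 or -11.
Step 4. [(x - 7) - 6 = 27 or -11] the outer -6 inverts by adding 6 ⇒ sub: x - 7 = 33 or -5.
Step 5. [x - 7 = 33 or -5] peel the -7: add 7 from each side ⇒ sub: x = 40 or 2.

Answer: x ∈ {2, 40}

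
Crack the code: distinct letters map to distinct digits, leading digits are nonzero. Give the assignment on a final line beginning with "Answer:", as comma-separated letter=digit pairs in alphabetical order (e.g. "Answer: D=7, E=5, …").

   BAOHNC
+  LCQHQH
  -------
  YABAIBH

Step 1. [Y] Y is the leading digit of a 7-digit sum of two 6-digit numbers; the final carry is exactly 1. So Y=1.
Step 2. [col 1: C + H ≡ H (mod 10)] column 1: given nothing yet, carry-in 0, and digits 1 already taken and all letters distinct, C+H≡H (mod 10) forces C=0 ⇒ C=0.
Step 3. [col 1: C + H ≡ H (mod 10)] column 1 (C + H ≡ H (mod 10), carry-in 0) doesn't pin H yet; pick H=2 and continue, so H=2.
Step 4. [col 2: N + Q ≡ B (mod 10)] several values work for B in column 2 (N + Q ≡ B (mod 10), carry-in 0); try B=4. So B=4.
Step 5. [col 2: N + Q ≡ B (mod 10)] several values work for Q in column 2 (N + Q ≡ B (mod 10), carry-in 0); try Q=6, so Q=6.
Step 6. [col 2: N + Q ≡ B (mod 10)] column 2 reads N+Q+carry(0)=B with Q=6, B=4; with digits 0,1,2,4,6 already taken and all letters distinct, the only value for N is 8. So N=8.
Step 7. [col 3: H + H ≡ I (mod 10)] column 3 reads H+H+carry(1)=I with H=2; with digits 0,1,2,4,6,8 already taken and all letters distinct, the only value for I is 5 ⇒ I=5.
Step 8. [col 4: O + Q ≡ A (mod 10)] no forcing yet in column 4 (carry-in 0); O=7 is free and consistent — try it, so O=7.
Step 9. [col 4: O + Q ≡ A (mod 10)] from column 4 (O=7, Q=6, carry-in 0, digits 0,1,2,4,5,6,7,8 already taken and all letters distinct): A must equal 3, so A=3.
Step 10. [col 6: B + L ≡ A (mod 10)] in column 6 we have B+L≡A with carry-in 0; given B=4, A=3 and digits 0,1,2,3,4,5,6,7,8 already taken and all letters distinct, that pins L to 9 ⇒ L=9.

Answer: A=3, B=4, C=0, H=2, I=5, L=9, N=8, O=7, Q=6, Y=1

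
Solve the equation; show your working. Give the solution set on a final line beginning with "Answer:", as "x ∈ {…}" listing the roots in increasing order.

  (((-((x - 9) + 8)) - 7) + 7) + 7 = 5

Step 1. [(((-((x - 9) + 8)) - 7) + 7) + 7 = 5] the outer +7 inverts by subtracting 7 ⇒ sub: ((-((x - 9) + 8)) - 7) + 7 = -2.
Step 2. [((-((x - 9) + 8)) - 7) + 7 = -2] subtract 7: x sits inside (… + 7). So sub: (-((x - 9) + 8)) - 7 = -9.
Step 3. [(-((x - 9) + 8)) - 7 = -9] peel the -7: add 7 from each side. So sub: -((x - 9) + 8) = -2.
Step 4. [-((x - 9) + 8) = -2] leading − — multiply by −1. So neg: (x - 9) + 8 = 2.
Step 5. [(x - 9) + 8 = 2] the outer +8 inverts by subtracting 8. So sub: x - 9 = -6.
Step 6. [x - 9 = -6] add 9: x sits inside (… - 9) ⇒ sub: x = 3.

Answer: x ∈ {3}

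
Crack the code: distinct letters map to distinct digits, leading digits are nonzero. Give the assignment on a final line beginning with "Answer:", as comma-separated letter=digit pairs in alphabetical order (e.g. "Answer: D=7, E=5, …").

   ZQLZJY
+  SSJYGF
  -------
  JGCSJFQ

Step 1. [J] the sum has 7 digits but both addends have 6; that extra leading digit J is the final carry, namely 1 ⇒ J=1.
Step 2. [col 1: Y + F ≡ Q (mod 10)] several values work for Q in column 1 (Y + F ≡ Q (mod 10), carry-in 0); try Q=2, so Q=2.
Step 3. [col 1: Y + F ≡ Q (mod 10)] no forcing yet in column 1 (carry-in 0); F=5 is free and consistent — try it. So F=5.
Step 4. [col 1: Y + F ≡ Q (mod 10)] from column 1 (F=5, Q=2, carry-in 0, digits 1,2,5 already taken and all letters distinct): Y must equal 7, so Y=7.
Step 5. [col 2: J + G ≡ F (mod 10)] column 2 reads J+G+carry(1)=F with J=1, F=5; with digits 1,2,5,7 already taken and all letters distinct, the only value for G is 3 ⇒ G=3.
Step 6. [col 3: Z + Y ≡ J (mod 10)] column 3: given Y=7, J=1, carry-in 0, and digits 1,2,3,5,7 already taken and all letters distinct, Z+Y≡J (mod 10) forces Z=4 ⇒ Z=4.
Step 7. [col 4: L + J ≡ S (mod 10)] L=6 is one option consistent with column 4 (L + J ≡ S (mod 10), carry-in 1) — take it. So L=6.
Step 8. [col 4: L + J ≡ S (mod 10)] column 4: given L=6, J=1, carry-in 1, and digits 1,2,3,4,5,6,7 already taken and all letters distinct, L+J≡S (mod 10) forces S=8, so S=8.
Step 9. [col 5: Q + S ≡ C (mod 10)] column 5 reads Q+S+carry(0)=C with Q=2, S=8; with digits 1,2,3,4,5,6,7,8 already taken and all letters distinct, the only value for C is 0. So C=0.

Answer: C=0, F=5, G=3, J=1, L=6, Q=2, S=8, Y=7, Z=4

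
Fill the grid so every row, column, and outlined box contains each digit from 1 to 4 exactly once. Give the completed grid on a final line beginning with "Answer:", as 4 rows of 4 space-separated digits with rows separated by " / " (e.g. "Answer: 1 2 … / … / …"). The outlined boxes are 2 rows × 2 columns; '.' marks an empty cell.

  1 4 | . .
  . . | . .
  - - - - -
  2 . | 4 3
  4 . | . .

Step 1. [r1c4∈{2}] only 2 remains possible at r1c4. So r1c4=2.
Step 2. [r4c4∈{1}] r4c4's peers cover all but 1. So r4c4=1.
Step 3. [r2c1∈{3}] r2c1 has the single candidate 3 ⇒ r2c1=3.
Step 4. [r4c2∈{3}] r4c2 has the single candidate 3. So r4c2=3.
Step 5. [r3c2∈{1}] only 1 remains possible at r3c2, so r3c2=1.
Step 6. [r2c3∈{1}] only 1 remains possible at r2c3 ⇒ r2c3=1.
Step 7. [r1c3∈{3}] r1c3 is down to just 3 ⇒ r1c3=3.
Step 8. [r2c4∈{4}] r2c4 is down to just 4 ⇒ r2c4=4.
Step 9. [r2c2∈{2}] r2c2's peers cover all but 2. So r2c2=2.
Step 10. [r4c3∈{2}] nothing but 2 survives at r4c3 ⇒ r4c3=2.

Answer: 1 4 3 2 / 3 2 1 4 / 2 1 4 3 / 4 3 2 1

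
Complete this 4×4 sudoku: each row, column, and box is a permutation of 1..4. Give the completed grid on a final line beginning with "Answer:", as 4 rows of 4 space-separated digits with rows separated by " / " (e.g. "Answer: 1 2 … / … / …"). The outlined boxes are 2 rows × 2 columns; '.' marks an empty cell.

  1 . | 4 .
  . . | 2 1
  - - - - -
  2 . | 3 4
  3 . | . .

Step 1. [r2c2∈{3,4}] row 2 places 3 nowhere but r2c2, so r2c2=3.
Step 2. [r3c2∈{1}] r3c2's peers cover all but 1 ⇒ r3c2=1.
Step 3. [r4c4∈{2}] r4c4's peers cover all but 2. So r4c4=2.
Step 4. [r4c2∈{4}] only 4 remains possible at r4c2 ⇒ r4c2=4.
Step 5. [r2c1∈{4}] nothing but 4 survives at r2c1 ⇒ r2c1=4.
Step 6. [r1c4∈{3}] only 3 remains possible at r1c4. So r1c4=3.
Step 7. [r4c3∈{1}] nothing but 1 survives at r4c3. So r4c3=1.
Step 8. [r1c2∈{2}] only 2 remains possible at r1c2 ⇒ r1c2=2.

Answer: 1 2 4 3 / 4 3 2 1 / 2 1 3 4 / 3 4 1 2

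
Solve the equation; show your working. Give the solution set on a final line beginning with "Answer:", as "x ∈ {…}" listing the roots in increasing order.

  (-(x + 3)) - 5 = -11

Step 1. [(-(x + 3)) - 5 = -11] peel the -5: add 5 from each side, so sub: -(x + 3) = -6.
Step 2. [-(x + 3) = -6] flip signs both sides, so neg: x + 3 = 6.
Step 3. [x + 3 = 6] +3 is outermost — subtract 3 both sides. So sub: x = 3.

Answer: x ∈ {3}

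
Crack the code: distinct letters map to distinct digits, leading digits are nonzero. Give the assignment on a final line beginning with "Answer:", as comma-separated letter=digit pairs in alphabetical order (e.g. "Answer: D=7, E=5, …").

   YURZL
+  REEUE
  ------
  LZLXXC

Step 1. [col 1: L + E ≡ C (mod 10)] several values work for L in column 1 (L + E ≡ C (mod 10), carry-in 0); try L=1. So L=1.
Step 2. [col 1: L + E ≡ C (mod 10)] E=3 is one option consistent with column 1 (L + E ≡ C (mod 10), carry-in 0) — take it. So E=3.
Step 3. [col 1: L + E ≡ C (mod 10)] from column 1 (L=1, E=3, carry-in 0, digits 1,3 already taken and all letters distinct): C must equal 4, so C=4.
Step 4. [col 2: Z + U ≡ X (mod 10)] no forcing yet in column 2 (carry-in 0); X=2 is free and consistent — try it. So X=2.
Step 5. [col 2: Z + U ≡ X (mod 10)] Z=5 is one option consistent with column 2 (Z + U ≡ X (mod 10), carry-in 0) — take it ⇒ Z=5.
Step 6. [col 2: Z + U ≡ X (mod 10)] column 2: given Z=5, X=2, carry-in 0, and digits 1,2,3,4,5 already taken and all letters distinct, Z+U≡X (mod 10) forces U=7. So U=7.
Step 7. [col 3: R + E ≡ X (mod 10)] column 3: given E=3, X=2, carry-in 1, and digits 1,2,3,4,5,7 already taken and all letters distinct, R+E≡X (mod 10) forces R=8. So R=8.
Step 8. [col 5: Y + R ≡ Z (mod 10)] in column 5 we have Y+R≡Z with carry-in 1; given R=8, Z=5 and digits 1,2,3,4,5,7,8 already taken and all letters distinct, that pins Y to 6. So Y=6.

Answer: C=4, E=3, L=1, R=8, U=7, X=2, Y=6, Z=5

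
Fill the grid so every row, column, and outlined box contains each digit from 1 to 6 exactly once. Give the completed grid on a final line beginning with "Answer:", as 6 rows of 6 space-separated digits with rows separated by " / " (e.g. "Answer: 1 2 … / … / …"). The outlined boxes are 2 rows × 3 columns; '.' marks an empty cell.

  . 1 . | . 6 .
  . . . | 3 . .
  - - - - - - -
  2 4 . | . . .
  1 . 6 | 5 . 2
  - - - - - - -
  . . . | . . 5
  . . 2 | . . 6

Step 1. [r2c5∈{1,2,4,5}] 5 has one home in col 5: r2c5 ⇒ r2c5=5.
Step 2. [r2c3∈{4}] r2c3 has the single candidate 4, so r2c3=4.
Step 3. [r4c2∈{3}] r4c2's peers cover all but 3, so r4c2=3.
Step 4. [r5c5∈{1,2,3,4}] r5c5 is the only open cell in col 5 admitting 2, so r5c5=2.
Step 5. [r6c5∈{1,3,4}] in box 6, 3 fits only at r6c5. So r6c5=3.
Step 6. [r6c4∈{1,4}] row 6 places 1 nowhere but r6c4, so r6c4=1.
Step 7. [r5c4∈{4}] r5c4 is down to just 4, so r5c4=4.
Step 8. [r2c1∈{6}] nothing but 6 survives at r2c1. So r2c1=6.
Step 9. [r5c1∈{3}] r5c1's peers cover all but 3. So r5c1=3.
Step 10. [r1c1∈{5}] only 5 remains possible at r1c1 ⇒ r1c1=5.
Step 11. [r3c6∈{1,3}] across row 3, 3 lands solely at r3c6, so r3c6=3.
Step 12. [r1c4∈{2}] only 2 remains possible at r1c4 ⇒ r1c4=2.
Step 13. [r5c3∈{1}] only 1 remains possible at r5c3 ⇒ r5c3=1.
Step 14. [r2c6∈{1}] only 1 remains possible at r2c6. So r2c6=1.
Step 15. [r5c2∈{6}] only 6 remains possible at r5c2. So r5c2=6.
Step 16. [r2c2∈{2}] r2c2's peers cover all but 2, so r2c2=2.
Step 17. [r3c5∈{1}] nothing but 1 survives at r3c5, so r3c5=1.
Step 18. [r1c3∈{3}] r1c3's peers cover all but 3. So r1c3=3.
Step 19. [r3c3∈{5}] r3c3's peers cover all but 5 ⇒ r3c3=5.
Step 20. [r3c4∈{6}] r3c4's peers cover all but 6. So r3c4=6.
Step 21. [r6c2∈{5}] r6c2 is down to just 5 ⇒ r6c2=5.
Step 22. [r6c1∈{4}] nothing but 4 survives at r6c1, so r6c1=4.
Step 23. [r4c5∈{4}] only 4 remains possible at r4c5 ⇒ r4c5=4.
Step 24. [r1c6∈{4}] r1c6 has the single candidate 4 ⇒ r1c6=4.

Answer: 5 1 3 2 6 4 / 6 2 4 3 5 1 / 2 4 5 6 1 3 / 1 3 6 5 4 2 / 3 6 1 4 2 5 / 4 5 2 1 3 6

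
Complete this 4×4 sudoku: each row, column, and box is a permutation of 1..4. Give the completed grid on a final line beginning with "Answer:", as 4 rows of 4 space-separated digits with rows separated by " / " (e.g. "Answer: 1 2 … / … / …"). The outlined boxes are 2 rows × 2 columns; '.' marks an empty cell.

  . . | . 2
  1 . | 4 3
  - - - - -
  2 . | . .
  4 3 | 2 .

Step 1. [r4c4∈{1}] r4c4 has the single candidate 1 ⇒ r4c4=1.
Step 2. [r3c3∈{3}] r3c3 has the single candidate 3. So r3c3=3.
Step 3. [r2c2∈{2}] only 2 remains possible at r2c2 ⇒ r2c2=2.
Step 4. [r1c3∈{1}] r1c3 is down to just 1 ⇒ r1c3=1.
Step 5. [r3c2∈{1}] r3c2's peers cover all but 1. So r3c2=1.
Step 6. [r1c2∈{4}] r1c2's peers cover all but 4 ⇒ r1c2=4.
Step 7. [r3c4∈{4}] r3c4 has the single candidate 4, so r3c4=4.
Step 8. [r1c1∈{3}] r1c1 is down to just 3. So r1c1=3.

Answer: 3 4 1 2 / 1 2 4 3 / 2 1 3 4 / 4 3 2 1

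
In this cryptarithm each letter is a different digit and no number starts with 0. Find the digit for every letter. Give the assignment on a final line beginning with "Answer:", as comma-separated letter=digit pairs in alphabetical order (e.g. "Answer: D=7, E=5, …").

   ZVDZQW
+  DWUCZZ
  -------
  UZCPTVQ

Step 1. [col 1: W + Z ≡ Q (mod 10)] no forcing yet in column 1 (carry-in 0); Q=6 is free and consistent — try it, so Q=6.
Step 2. [col 1: W + Z ≡ Q (mod 10)] column 1 (W + Z ≡ Q (mod 10), carry-in 0) doesn't pin Z yet; pick Z=2 and continue ⇒ Z=2.
Step 3. [U] U is the leading digit of a 7-digit sum of two 6-digit numbers; the final carry is exactly 1 ⇒ U=1.
Step 4. [col 1: W + Z ≡ Q (mod 10)] in column 1 we have W+Z≡Q with carry-in 0; given Z=2, Q=6 and digits 1,2,6 already taken and all letters distinct, that pins W to 4. So W=4.
Step 5. [col 2: Q + Z ≡ V (mod 10)] in column 2 we have Q+Z≡V with carry-in 0; given Q=6, Z=2 and digits 1,2,4,6 already taken and all letters distinct, that pins V to 8. So V=8.
Step 6. [col 3: Z + C ≡ T (mod 10)] several values work for T in column 3 (Z + C ≡ T (mod 10), carry-in 0); try T=5. So T=5.
Step 7. [col 3: Z + C ≡ T (mod 10)] column 3: given Z=2, T=5, carry-in 0, and digits 1,2,4,5,6,8 already taken and all letters distinct, Z+C≡T (mod 10) forces C=3, so C=3.
Step 8. [col 4: D + U ≡ P (mod 10)] from column 4 (U=1, carry-in 0, digits 1,2,3,4,5,6,8 already taken and all letters distinct): D must equal 9. So D=9.
Step 9. [col 4: D + U ≡ P (mod 10)] in column 4 we have D+U≡P with carry-in 0; given D=9, U=1 and digits 1,2,3,4,5,6,8,9 already taken and all letters distinct, that pins P to 0 ⇒ P=0.

Answer: C=3, D=9, P=0, Q=6, T=5, U=1, V=8, W=4, Z=2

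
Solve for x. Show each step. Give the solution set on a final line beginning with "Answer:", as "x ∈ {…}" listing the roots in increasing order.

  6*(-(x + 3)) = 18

Step 1. [6*(-(x + 3)) = 18] leading coefficient 6: divide by 6, so div: -(x + 3) = 3.
Step 2. [-(x + 3) = 3] flip signs both sides. So neg: x + 3 = -3.
Step 3. [x + 3 = -3] +3 is outermost — subtract 3 both sides. So sub: x = -6.

Answer: x ∈ {-6}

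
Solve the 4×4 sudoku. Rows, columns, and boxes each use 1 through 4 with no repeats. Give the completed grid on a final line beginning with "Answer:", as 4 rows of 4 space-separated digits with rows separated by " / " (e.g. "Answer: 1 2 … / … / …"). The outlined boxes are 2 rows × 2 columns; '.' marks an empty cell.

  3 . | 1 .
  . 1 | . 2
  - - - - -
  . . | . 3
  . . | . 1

Step 1. [r2c1∈{4}] r2c1 is down to just 4. So r2c1=4.
Step 2. [r4c1∈{2}] r4c1 has the single candidate 2, so r4c1=2.
Step 3. [r3c2∈{4}] nothing but 4 survives at r3c2. So r3c2=4.
Step 4. [r4c2∈{3}] r4c2 is down to just 3, so r4c2=3.
Step 5. [r2c3∈{3}] only 3 remains possible at r2c3. So r2c3=3.
Step 6. [r3c1∈{1}] r3c1 has the single candidate 1, so r3c1=1.
Step 7. [r1c2∈{2}] r1c2's peers cover all but 2. So r1c2=2.
Step 8. [r3c3∈{2}] r3c3 has the single candidate 2 ⇒ r3c3=2.
Step 9. [r1c4∈{4}] r1c4's peers cover all but 4, so r1c4=4.
Step 10. [r4c3∈{4}] r4c3 is down to just 4, so r4c3=4.

Answer: 3 2 1 4 / 4 1 3 2 / 1 4 2 3 / 2 3 4 1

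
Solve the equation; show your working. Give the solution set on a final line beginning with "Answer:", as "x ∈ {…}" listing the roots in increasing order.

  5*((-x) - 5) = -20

Step 1. [5*((-x) - 5) = -20] leading coefficient 5: divide by 5. So div: (-x) - 5 = -4.
Step 2. [(-x) - 5 = -4] -5 is outermost — add 5 both sides. So sub: -x = 1.
Step 3. [-x = 1] flip signs both sides. So neg: x = -1.

Answer: x ∈ {-1}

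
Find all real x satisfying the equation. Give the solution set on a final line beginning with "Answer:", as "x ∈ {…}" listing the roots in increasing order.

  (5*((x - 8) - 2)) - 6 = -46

Step 1. [(5*((x - 8) - 2)) - 6 = -46] the outer -6 inverts by adding 6, so sub: 5*((x - 8) - 2) = -40.
Step 2. [5*((x - 8) - 2) = -40] 5·(inner) — divide through by 5 ⇒ div: (x - 8) - 2 = -8.
Step 3. [(x - 8) - 2 = -8] add 2: x sits inside (… - 2), so sub: x - 8 = -6.
Step 4. [x - 8 = -6] peel the -8: add 8 from each side, so sub: x = 2.

Answer: x ∈ {2}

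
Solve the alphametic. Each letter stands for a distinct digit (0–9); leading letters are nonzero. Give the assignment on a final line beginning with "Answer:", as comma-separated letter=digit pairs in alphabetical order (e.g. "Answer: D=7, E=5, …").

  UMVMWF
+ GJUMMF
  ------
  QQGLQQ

Step 1. [col 1: F + F ≡ Q (mod 10)] Q=8 is one option consistent with column 1 (F + F ≡ Q (mod 10), carry-in 0) — take it. So Q=8.
Step 2. [col 1: F + F ≡ Q (mod 10)] several values work for F in column 1 (F + F ≡ Q (mod 10), carry-in 0); try F=9 ⇒ F=9.
Step 3. [col 2: W + M ≡ Q (mod 10)] no forcing yet in column 2 (carry-in 1); W=0 is free and consistent — try it, so W=0.
Step 4. [col 2: W + M ≡ Q (mod 10)] in column 2 we have W+M≡Q with carry-in 1; given W=0, Q=8 and digits 0,8,9 already taken and all letters distinct, that pins M to 7, so M=7.
Step 5. [col 3: M + M ≡ L (mod 10)] column 3: given M=7, carry-in 0, and digits 0,7,8,9 already taken and all letters distinct, M+M≡L (mod 10) forces L=4 ⇒ L=4.
Step 6. [col 4: V + U ≡ G (mod 10)] G=6 is one option consistent with column 4 (V + U ≡ G (mod 10), carry-in 1) — take it ⇒ G=6.
Step 7. [col 4: V + U ≡ G (mod 10)] several values work for V in column 4 (V + U ≡ G (mod 10), carry-in 1); try V=3. So V=3.
Step 8. [col 4: V + U ≡ G (mod 10)] column 4 reads V+U+carry(1)=G with V=3, G=6; with digits 0,3,4,6,7,8,9 already taken and all letters distinct, the only value for U is 2. So U=2.
Step 9. [col 5: M + J ≡ Q (mod 10)] from column 5 (M=7, Q=8, carry-in 0, digits 0,2,3,4,6,7,8,9 already taken and all letters distinct): J must equal 1 ⇒ J=1.

Answer: F=9, G=6, J=1, L=4, M=7, Q=8, U=2, V=3, W=0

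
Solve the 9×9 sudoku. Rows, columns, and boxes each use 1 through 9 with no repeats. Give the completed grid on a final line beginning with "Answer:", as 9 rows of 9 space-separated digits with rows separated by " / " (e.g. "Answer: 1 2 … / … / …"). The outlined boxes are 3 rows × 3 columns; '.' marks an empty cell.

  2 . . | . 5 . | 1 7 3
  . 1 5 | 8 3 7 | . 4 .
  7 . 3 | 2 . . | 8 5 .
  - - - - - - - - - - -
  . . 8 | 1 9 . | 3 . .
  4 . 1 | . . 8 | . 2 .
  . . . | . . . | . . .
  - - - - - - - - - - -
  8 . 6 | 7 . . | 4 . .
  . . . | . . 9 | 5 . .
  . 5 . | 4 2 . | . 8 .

Step 1. [r4c8∈{6}] only 6 remains possible at r4c8 ⇒ r4c8=6.
Step 2. [r7c5∈{1}] nothing but 1 survives at r7c5, so r7c5=1.
Step 3. [r6c9∈{1,4,5,7,8,9}] 8 has one home in row 6: r6c9, so r6c9=8.
Step 4. [r4c9∈{4,5,7}] r4c9 is the only open cell in col 9 admitting 4. So r4c9=4.
Step 5. [r4c2∈{2,7}] row 4 places 7 nowhere but r4c2 ⇒ r4c2=7.
Step 6. [r5c9∈{5,7,9}] r5c9 is the only open cell in col 9 admitting 5, so r5c9=5.
Step 7. [r6c4∈{3,5,6}] 5 has one home in col 4: r6c4, so r6c4=5.
Step 8. [r2c7∈{2,6,9}] across col 7, 2 lands solely at r2c7 ⇒ r2c7=2.
Step 9. [r9c7∈{6,7,9}] across col 7, 6 lands solely at r9c7. So r9c7=6.
Step 10. [r9c6∈{3}] r9c6 is down to just 3 ⇒ r9c6=3.
Step 11. [r1c4∈{6,9}] in col 4, 9 fits only at r1c4, so r1c4=9.
Step 12. [r1c3∈{4}] only 4 remains possible at r1c3. So r1c3=4.
Step 13. [r1c6∈{6}] only 6 remains possible at r1c6, so r1c6=6.
Step 14. [r8c4∈{6}] r8c4 is down to just 6. So r8c4=6.
Step 15. [r3c5∈{4}] only 4 remains possible at r3c5 ⇒ r3c5=4.
Step 16. [r6c8∈{1,9}] in row 6, 1 fits only at r6c8, so r6c8=1.
Step 17. [r7c8∈{3,9}] 9 has one home in col 8: r7c8. So r7c8=9.
Step 18. [r7c2∈{2,3}] across row 7, 3 lands solely at r7c2, so r7c2=3.
Step 19. [r8c1∈{1}] nothing but 1 survives at r8c1, so r8c1=1.
Step 20. [r9c1∈{9}] only 9 remains possible at r9c1. So r9c1=9.
Step 21. [r6c3∈{2,9}] col 3 places 9 nowhere but r6c3 ⇒ r6c3=9.
Step 22. [r5c2∈{6}] only 6 remains possible at r5c2, so r5c2=6.
Step 23. [r8c3∈{2,7}] r8c3 is the only open cell in col 3 admitting 2, so r8c3=2.
Step 24. [r2c9∈{6,9}] 9 has one home in row 2: r2c9, so r2c9=9.
Step 25. [r5c5∈{7}] only 7 remains possible at r5c5, so r5c5=7.
Step 26. [r6c6∈{2,4}] row 6 places 4 nowhere but r6c6 ⇒ r6c6=4.
Step 27. [r9c3∈{7}] r9c3's peers cover all but 7 ⇒ r9c3=7.
Step 28. [r5c4∈{3}] nothing but 3 survives at r5c4. So r5c4=3.
Step 29. [r7c9∈{2}] r7c9 is down to just 2, so r7c9=2.
Step 30. [r9c9∈{1}] r9c9 is down to just 1. So r9c9=1.
Step 31. [r3c9∈{6}] r3c9's peers cover all but 6, so r3c9=6.
Step 32. [r5c7∈{9}] nothing but 9 survives at r5c7, so r5c7=9.
Step 33. [r2c1∈{6}] only 6 remains possible at r2c1, so r2c1=6.
Step 34. [r1c2∈{8}] only 8 remains possible at r1c2. So r1c2=8.
Step 35. [r8c5∈{8}] r8c5 has the single candidate 8 ⇒ r8c5=8.
Step 36. [r6c1∈{3}] r6c1 is down to just 3 ⇒ r6c1=3.
Step 37. [r8c2∈{4}] r8c2 is down to just 4 ⇒ r8c2=4.
Step 38. [r4c1∈{5}] r4c1's peers cover all but 5 ⇒ r4c1=5.
Step 39. [r3c6∈{1}] r3c6 is down to just 1 ⇒ r3c6=1.
Step 40. [r7c6∈{5}] r7c6's peers cover all but 5, so r7c6=5.
Step 41. [r6c5∈{6}] r6c5's peers cover all but 6, so r6c5=6.
Step 42. [r3c2∈{9}] r3c2 has the single candidate 9 ⇒ r3c2=9.
Step 43. [r6c7∈{7}] r6c7 is down to just 7, so r6c7=7.
Step 44. [r8c9∈{7}] nothing but 7 survives at r8c9, so r8c9=7.
Step 45. [r8c8∈{3}] r8c8's peers cover all but 3. So r8c8=3.
Step 46. [r4c6∈{2}] nothing but 2 survives at r4c6, so r4c6=2.
Step 47. [r6c2∈{2}] r6c2 is down to just 2. So r6c2=2.

Answer: 2 8 4 9 5 6 1 7 3 / 6 1 5 8 3 7 2 4 9 / 7 9 3 2 4 1 8 5 6 / 5 7 8 1 9 2 3 6 4 / 4 6 1 3 7 8 9 2 5 / 3 2 9 5 6 4 7 1 8 / 8 3 6 7 1 5 4 9 2 / 1 4 2 6 8 9 5 3 7 / 9 5 7 4 2 3 6 8 1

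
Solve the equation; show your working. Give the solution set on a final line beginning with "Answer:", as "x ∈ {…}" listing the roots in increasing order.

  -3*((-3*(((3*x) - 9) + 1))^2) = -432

Step 1. [-3*((-3*(((3*x) - 9) + 1))^2) = -432] LHS = -3·(…); ÷-3 both sides ⇒ div: (-3*(((3*x) - 9) + 1))^2 = 144.
Step 2. [(-3*(((3*x) - 9) + 1))^2 = 144] LHS squared, RHS 144 ≥ 0: apply √ (±). So sqrt: -3*(((3*x) - 9) + 1) = 12 or -12.
Step 3. [-3*(((3*x) - 9) + 1) = 12 or -12] -3·(inner) — divide through by -3, so div: ((3*x) - 9) + 1 = -4 or 4.
Step 4. [((3*x) - 9) + 1 = -4 or 4] 1 comes off first (subtract 1), so sub: (3*x) - 9 = -5 or 3.
Step 5. [(3*x) - 9 = -5 or 3] 9 comes off first (add 9) ⇒ sub: 3*x = 4 or 12.
Step 6. [3*x = 4 or 12] 3 out front; divide by 3. So div: x = 4/3 or 4.

Answer: x ∈ {4/3, 4}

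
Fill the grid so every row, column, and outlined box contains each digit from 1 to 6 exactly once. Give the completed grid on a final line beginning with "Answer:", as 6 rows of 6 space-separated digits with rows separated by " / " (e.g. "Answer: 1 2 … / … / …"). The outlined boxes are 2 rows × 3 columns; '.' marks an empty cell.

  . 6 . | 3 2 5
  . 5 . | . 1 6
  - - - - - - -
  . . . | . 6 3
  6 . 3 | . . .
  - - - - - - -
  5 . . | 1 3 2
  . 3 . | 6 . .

Step 1. [r5c2∈{4}] r5c2 is down to just 4, so r5c2=4.
Step 2. [r3c3∈{1,2,4,5}] in col 3, 5 fits only at r3c3, so r3c3=5.
Step 3. [r3c1∈{1,2,4}] 4 has one home in box 3: r3c1 ⇒ r3c1=4.
Step 4. [r4c4∈{2,4,5}] across col 4, 5 lands solely at r4c4 ⇒ r4c4=5.
Step 5. [r4c2∈{1,2}] in row 4, 2 fits only at r4c2. So r4c2=2.
Step 6. [r4c5∈{4}] only 4 remains possible at r4c5. So r4c5=4.
Step 7. [r1c1∈{1}] nothing but 1 survives at r1c1. So r1c1=1.
Step 8. [r6c1∈{2}] nothing but 2 survives at r6c1 ⇒ r6c1=2.
Step 9. [r1c3∈{4}] r1c3 has the single candidate 4, so r1c3=4.
Step 10. [r2c1∈{3}] only 3 remains possible at r2c1, so r2c1=3.
Step 11. [r6c3∈{1}] only 1 remains possible at r6c3, so r6c3=1.
Step 12. [r2c3∈{2}] nothing but 2 survives at r2c3, so r2c3=2.
Step 13. [r3c4∈{2}] r3c4 has the single candidate 2 ⇒ r3c4=2.
Step 14. [r3c2∈{1}] nothing but 1 survives at r3c2. So r3c2=1.
Step 15. [r5c3∈{6}] only 6 remains possible at r5c3, so r5c3=6.
Step 16. [r6c6∈{4}] r6c6 is down to just 4. So r6c6=4.
Step 17. [r6c5∈{5}] nothing but 5 survives at r6c5, so r6c5=5.
Step 18. [r2c4∈{4}] r2c4's peers cover all but 4. So r2c4=4.
Step 19. [r4c6∈{1}] r4c6 is down to just 1. So r4c6=1.

Answer: 1 6 4 3 2 5 / 3 5 2 4 1 6 / 4 1 5 2 6 3 / 6 2 3 5 4 1 / 5 4 6 1 3 2 / 2 3 1 6 5 4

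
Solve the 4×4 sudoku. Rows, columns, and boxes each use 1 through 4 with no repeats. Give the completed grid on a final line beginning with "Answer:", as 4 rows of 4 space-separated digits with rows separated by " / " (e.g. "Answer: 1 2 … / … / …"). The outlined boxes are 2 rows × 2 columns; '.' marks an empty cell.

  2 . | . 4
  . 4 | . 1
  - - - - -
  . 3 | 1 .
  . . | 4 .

Step 1. [r4c2∈{1,2}] across col 2, 2 lands solely at r4c2, so r4c2=2.
Step 2. [r1c3∈{3}] only 3 remains possible at r1c3, so r1c3=3.
Step 3. [r3c4∈{2}] r3c4 is down to just 2. So r3c4=2.
Step 4. [r1c2∈{1}] nothing but 1 survives at r1c2 ⇒ r1c2=1.
Step 5. [r3c1∈{4}] only 4 remains possible at r3c1. So r3c1=4.
Step 6. [r2c1∈{3}] only 3 remains possible at r2c1 ⇒ r2c1=3.
Step 7. [r4c1∈{1}] only 1 remains possible at r4c1. So r4c1=1.
Step 8. [r2c3∈{2}] only 2 remains possible at r2c3. So r2c3=2.
Step 9. [r4c4∈{3}] nothing but 3 survives at r4c4 ⇒ r4c4=3.

Answer: 2 1 3 4 / 3 4 2 1 / 4 3 1 2 / 1 2 4 3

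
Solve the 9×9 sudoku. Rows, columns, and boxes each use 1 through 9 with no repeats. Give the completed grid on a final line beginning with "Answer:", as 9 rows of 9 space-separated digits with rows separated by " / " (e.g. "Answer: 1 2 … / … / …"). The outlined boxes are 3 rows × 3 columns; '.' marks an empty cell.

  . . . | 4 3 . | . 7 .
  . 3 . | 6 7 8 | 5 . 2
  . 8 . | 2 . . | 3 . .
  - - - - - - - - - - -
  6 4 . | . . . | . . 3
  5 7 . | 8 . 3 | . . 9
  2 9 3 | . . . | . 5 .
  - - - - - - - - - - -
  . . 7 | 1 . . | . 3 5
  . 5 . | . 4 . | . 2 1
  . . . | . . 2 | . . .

Step 1. [r5c3∈{1}] r5c3 has the single candidate 1. So r5c3=1.
Step 2. [r6c4∈{7}] r6c4 has the single candidate 7. So r6c4=7.
Step 3. [r4c7∈{1,2,7,8}] row 4 places 7 nowhere but r4c7. So r4c7=7.
Step 4. [r6c6∈{1,4,6}] 4 has one home in col 6: r6c6. So r6c6=4.
Step 5. [r1c3∈{2,5,6,9}] across col 3, 2 lands solely at r1c3 ⇒ r1c3=2.
Step 6. [r1c6∈{1,5,9}] in row 1, 5 fits only at r1c6 ⇒ r1c6=5.
Step 7. [r4c5∈{1,2,5,9}] across row 4, 2 lands solely at r4c5, so r4c5=2.
Step 8. [r5c5∈{6}] r5c5's peers cover all but 6. So r5c5=6.
Step 9. [r5c8∈{4}] only 4 remains possible at r5c8, so r5c8=4.
Step 10. [r3c9∈{4,6}] box 3 places 4 nowhere but r3c9. So r3c9=4.
Step 11. [r6c5∈{1}] r6c5's peers cover all but 1, so r6c5=1.
Step 12. [r1c7∈{1,6,8,9}] col 7 places 1 nowhere but r1c7 ⇒ r1c7=1.
Step 13. [r1c1∈{9}] r1c1 is down to just 9, so r1c1=9.
Step 14. [r3c5∈{9}] r3c5 has the single candidate 9. So r3c5=9.
Step 15. [r1c2∈{6}] r1c2 has the single candidate 6 ⇒ r1c2=6.
Step 16. [r4c6∈{9}] r4c6 is down to just 9 ⇒ r4c6=9.
Step 17. [r7c7∈{4,6,8,9}] row 7 places 9 nowhere but r7c7. So r7c7=9.
Step 18. [r7c1∈{4,8}] across row 7, 4 lands solely at r7c1, so r7c1=4.
Step 19. [r4c3∈{8}] r4c3 has the single candidate 8, so r4c3=8.
Step 20. [r9c8∈{6,8}] across col 8, 8 lands solely at r9c8 ⇒ r9c8=8.
Step 21. [r8c7∈{6}] r8c7's peers cover all but 6. So r8c7=6.
Step 22. [r8c3∈{9}] only 9 remains possible at r8c3. So r8c3=9.
Step 23. [r2c1∈{1}] r2c1 has the single candidate 1, so r2c1=1.
Step 24. [r9c1∈{3}] r9c1's peers cover all but 3, so r9c1=3.
Step 25. [r9c4∈{5,9}] in row 9, 9 fits only at r9c4 ⇒ r9c4=9.
Step 26. [r6c9∈{6,8}] r6c9 is the only open cell in row 6 admitting 6, so r6c9=6.
Step 27. [r4c4∈{5}] nothing but 5 survives at r4c4 ⇒ r4c4=5.
Step 28. [r9c9∈{7}] r9c9's peers cover all but 7, so r9c9=7.
Step 29. [r6c7∈{8}] nothing but 8 survives at r6c7, so r6c7=8.
Step 30. [r3c3∈{5}] r3c3 is down to just 5, so r3c3=5.
Step 31. [r7c6∈{6}] r7c6 is down to just 6, so r7c6=6.
Step 32. [r9c3∈{6}] r9c3 is down to just 6, so r9c3=6.
Step 33. [r4c8∈{1}] only 1 remains possible at r4c8 ⇒ r4c8=1.
Step 34. [r5c7∈{2}] r5c7 is down to just 2, so r5c7=2.
Step 35. [r9c2∈{1}] r9c2 is down to just 1. So r9c2=1.
Step 36. [r3c6∈{1}] only 1 remains possible at r3c6 ⇒ r3c6=1.
Step 37. [r9c5∈{5}] r9c5 has the single candidate 5, so r9c5=5.
Step 38. [r3c8∈{6}] only 6 remains possible at r3c8. So r3c8=6.
Step 39. [r1c9∈{8}] only 8 remains possible at r1c9. So r1c9=8.
Step 40. [r3c1∈{7}] r3c1 is down to just 7. So r3c1=7.
Step 41. [r9c7∈{4}] r9c7 is down to just 4. So r9c7=4.
Step 42. [r2c8∈{9}] nothing but 9 survives at r2c8, so r2c8=9.
Step 43. [r2c3∈{4}] r2c3's peers cover all but 4. So r2c3=4.
Step 44. [r8c4∈{3}] r8c4 is down to just 3. So r8c4=3.
Step 45. [r8c1∈{8}] nothing but 8 survives at r8c1 ⇒ r8c1=8.
Step 46. [r7c2∈{2}] r7c2's peers cover all but 2. So r7c2=2.
Step 47. [r8c6∈{7}] r8c6 is down to just 7 ⇒ r8c6=7.
Step 48. [r7c5∈{8}] r7c5 has the single candidate 8. So r7c5=8.

Answer: 9 6 2 4 3 5 1 7 8 / 1 3 4 6 7 8 5 9 2 / 7 8 5 2 9 1 3 6 4 / 6 4 8 5 2 9 7 1 3 / 5 7 1 8 6 3 2 4 9 / 2 9 3 7 1 4 8 5 6 / 4 2 7 1 8 6 9 3 5 / 8 5 9 3 4 7 6 2 1 / 3 1 6 9 5 2 4 8 7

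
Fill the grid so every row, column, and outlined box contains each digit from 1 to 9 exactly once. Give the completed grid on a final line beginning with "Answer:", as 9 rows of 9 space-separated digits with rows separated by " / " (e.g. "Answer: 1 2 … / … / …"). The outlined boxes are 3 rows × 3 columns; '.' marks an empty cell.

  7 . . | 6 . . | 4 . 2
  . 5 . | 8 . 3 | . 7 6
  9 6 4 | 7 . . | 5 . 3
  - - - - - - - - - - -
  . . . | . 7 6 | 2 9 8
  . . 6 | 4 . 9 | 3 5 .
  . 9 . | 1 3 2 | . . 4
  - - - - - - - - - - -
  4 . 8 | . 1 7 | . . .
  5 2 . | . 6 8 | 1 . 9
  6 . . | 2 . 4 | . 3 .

Step 1. [r8c3∈{3,7}] in row 8, 7 fits only at r8c3 ⇒ r8c3=7.
Step 2. [r9c2∈{1}] r9c2 is down to just 1. So r9c2=1.
Step 3. [r2c3∈{1,2}] 2 has one home in col 3: r2c3, so r2c3=2.
Step 4. [r7c2∈{3}] r7c2 is down to just 3. So r7c2=3.
Step 5. [r1c5∈{5,9}] in row 1, 9 fits only at r1c5. So r1c5=9.
Step 6. [r6c7∈{6,7}] 7 has one home in row 6: r6c7, so r6c7=7.
Step 7. [r2c1∈{1}] only 1 remains possible at r2c1 ⇒ r2c1=1.
Step 8. [r7c9∈{5}] r7c9 is down to just 5, so r7c9=5.
Step 9. [r1c2∈{8}] r1c2 has the single candidate 8. So r1c2=8.
Step 10. [r3c6∈{1}] r3c6's peers cover all but 1, so r3c6=1.
Step 11. [r4c3∈{1,3,5}] 1 has one home in row 4: r4c3 ⇒ r4c3=1.
Step 12. [r5c1∈{2,8}] r5c1 is the only open cell in row 5 admitting 2 ⇒ r5c1=2.
Step 13. [r7c8∈{2,6}] 2 has one home in row 7: r7c8. So r7c8=2.
Step 14. [r9c7∈{8}] r9c7's peers cover all but 8. So r9c7=8.
Step 15. [r7c4∈{9}] r7c4 is down to just 9. So r7c4=9.
Step 16. [r3c5∈{2}] r3c5 is down to just 2 ⇒ r3c5=2.
Step 17. [r5c5∈{8}] r5c5 has the single candidate 8. So r5c5=8.
Step 18. [r4c1∈{3}] r4c1 has the single candidate 3 ⇒ r4c1=3.
Step 19. [r3c8∈{8}] nothing but 8 survives at r3c8 ⇒ r3c8=8.
Step 20. [r5c9∈{1}] r5c9 is down to just 1. So r5c9=1.
Step 21. [r9c9∈{7}] r9c9 has the single candidate 7. So r9c9=7.
Step 22. [r2c7∈{9}] r2c7's peers cover all but 9 ⇒ r2c7=9.
Step 23. [r8c4∈{3}] r8c4 has the single candidate 3, so r8c4=3.
Step 24. [r1c3∈{3}] nothing but 3 survives at r1c3, so r1c3=3.
Step 25. [r1c6∈{5}] nothing but 5 survives at r1c6 ⇒ r1c6=5.
Step 26. [r2c5∈{4}] r2c5's peers cover all but 4. So r2c5=4.
Step 27. [r9c3∈{9}] r9c3 is down to just 9. So r9c3=9.
Step 28. [r6c1∈{8}] only 8 remains possible at r6c1 ⇒ r6c1=8.
Step 29. [r1c8∈{1}] r1c8 has the single candidate 1, so r1c8=1.
Step 30. [r9c5∈{5}] r9c5 is down to just 5. So r9c5=5.
Step 31. [r8c8∈{4}] r8c8 is down to just 4, so r8c8=4.
Step 32. [r6c8∈{6}] only 6 remains possible at r6c8 ⇒ r6c8=6.
Step 33. [r7c7∈{6}] nothing but 6 survives at r7c7, so r7c7=6.
Step 34. [r4c2∈{4}] only 4 remains possible at r4c2, so r4c2=4.
Step 35. [r6c3∈{5}] only 5 remains possible at r6c3 ⇒ r6c3=5.
Step 36. [r5c2∈{7}] only 7 remains possible at r5c2, so r5c2=7.
Step 37. [r4c4∈{5}] r4c4 has the single candidate 5. So r4c4=5.

Answer: 7 8 3 6 9 5 4 1 2 / 1 5 2 8 4 3 9 7 6 / 9 6 4 7 2 1 5 8 3 / 3 4 1 5 7 6 2 9 8 / 2 7 6 4 8 9 3 5 1 / 8 9 5 1 3 2 7 6 4 / 4 3 8 9 1 7 6 2 5 / 5 2 7 3 6 8 1 4 9 / 6 1 9 2 5 4 8 3 7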